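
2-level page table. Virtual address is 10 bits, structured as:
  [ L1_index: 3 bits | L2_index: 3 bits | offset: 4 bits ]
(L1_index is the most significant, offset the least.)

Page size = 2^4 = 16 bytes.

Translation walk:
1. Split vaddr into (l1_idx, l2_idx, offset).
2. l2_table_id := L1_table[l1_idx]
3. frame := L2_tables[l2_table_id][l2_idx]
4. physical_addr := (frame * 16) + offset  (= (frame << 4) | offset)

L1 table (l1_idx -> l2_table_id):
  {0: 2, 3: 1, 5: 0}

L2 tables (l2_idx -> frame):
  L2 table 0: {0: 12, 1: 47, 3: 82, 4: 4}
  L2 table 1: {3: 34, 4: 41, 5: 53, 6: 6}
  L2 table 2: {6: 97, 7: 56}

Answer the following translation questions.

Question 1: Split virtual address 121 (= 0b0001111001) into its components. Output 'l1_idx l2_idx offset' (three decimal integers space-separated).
vaddr = 121 = 0b0001111001
  top 3 bits -> l1_idx = 0
  next 3 bits -> l2_idx = 7
  bottom 4 bits -> offset = 9

Answer: 0 7 9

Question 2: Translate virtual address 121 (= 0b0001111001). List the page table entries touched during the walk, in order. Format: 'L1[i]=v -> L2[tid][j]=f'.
Answer: L1[0]=2 -> L2[2][7]=56

Derivation:
vaddr = 121 = 0b0001111001
Split: l1_idx=0, l2_idx=7, offset=9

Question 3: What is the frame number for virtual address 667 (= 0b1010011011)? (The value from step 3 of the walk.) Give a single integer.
Answer: 47

Derivation:
vaddr = 667: l1_idx=5, l2_idx=1
L1[5] = 0; L2[0][1] = 47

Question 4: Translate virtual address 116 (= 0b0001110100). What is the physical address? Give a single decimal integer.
Answer: 900

Derivation:
vaddr = 116 = 0b0001110100
Split: l1_idx=0, l2_idx=7, offset=4
L1[0] = 2
L2[2][7] = 56
paddr = 56 * 16 + 4 = 900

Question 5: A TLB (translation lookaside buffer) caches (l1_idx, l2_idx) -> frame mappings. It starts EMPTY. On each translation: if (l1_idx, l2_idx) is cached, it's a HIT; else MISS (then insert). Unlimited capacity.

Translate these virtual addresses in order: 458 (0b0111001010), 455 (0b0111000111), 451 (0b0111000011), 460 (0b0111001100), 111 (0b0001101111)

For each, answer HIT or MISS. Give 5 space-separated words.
vaddr=458: (3,4) not in TLB -> MISS, insert
vaddr=455: (3,4) in TLB -> HIT
vaddr=451: (3,4) in TLB -> HIT
vaddr=460: (3,4) in TLB -> HIT
vaddr=111: (0,6) not in TLB -> MISS, insert

Answer: MISS HIT HIT HIT MISS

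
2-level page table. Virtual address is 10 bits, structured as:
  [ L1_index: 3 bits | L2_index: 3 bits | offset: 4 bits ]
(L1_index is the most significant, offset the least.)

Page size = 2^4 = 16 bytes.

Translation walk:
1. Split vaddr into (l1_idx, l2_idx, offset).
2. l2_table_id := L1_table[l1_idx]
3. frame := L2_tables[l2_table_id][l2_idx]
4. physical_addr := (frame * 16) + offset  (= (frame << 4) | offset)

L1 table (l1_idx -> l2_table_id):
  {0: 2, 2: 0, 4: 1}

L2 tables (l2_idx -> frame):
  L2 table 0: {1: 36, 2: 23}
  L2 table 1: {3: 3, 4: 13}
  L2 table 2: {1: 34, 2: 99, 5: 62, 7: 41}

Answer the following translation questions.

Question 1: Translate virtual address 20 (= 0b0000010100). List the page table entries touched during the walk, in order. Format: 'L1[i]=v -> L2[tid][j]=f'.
vaddr = 20 = 0b0000010100
Split: l1_idx=0, l2_idx=1, offset=4

Answer: L1[0]=2 -> L2[2][1]=34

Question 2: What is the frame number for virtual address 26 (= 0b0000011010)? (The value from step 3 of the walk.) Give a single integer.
vaddr = 26: l1_idx=0, l2_idx=1
L1[0] = 2; L2[2][1] = 34

Answer: 34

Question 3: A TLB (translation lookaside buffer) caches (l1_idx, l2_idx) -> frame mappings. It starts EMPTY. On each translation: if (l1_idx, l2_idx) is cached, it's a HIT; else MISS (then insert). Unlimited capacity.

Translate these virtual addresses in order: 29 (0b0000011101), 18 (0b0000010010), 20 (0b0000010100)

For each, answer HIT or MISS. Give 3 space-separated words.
vaddr=29: (0,1) not in TLB -> MISS, insert
vaddr=18: (0,1) in TLB -> HIT
vaddr=20: (0,1) in TLB -> HIT

Answer: MISS HIT HIT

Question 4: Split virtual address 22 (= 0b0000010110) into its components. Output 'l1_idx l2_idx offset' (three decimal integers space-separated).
Answer: 0 1 6

Derivation:
vaddr = 22 = 0b0000010110
  top 3 bits -> l1_idx = 0
  next 3 bits -> l2_idx = 1
  bottom 4 bits -> offset = 6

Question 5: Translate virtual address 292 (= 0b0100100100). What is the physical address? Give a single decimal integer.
Answer: 372

Derivation:
vaddr = 292 = 0b0100100100
Split: l1_idx=2, l2_idx=2, offset=4
L1[2] = 0
L2[0][2] = 23
paddr = 23 * 16 + 4 = 372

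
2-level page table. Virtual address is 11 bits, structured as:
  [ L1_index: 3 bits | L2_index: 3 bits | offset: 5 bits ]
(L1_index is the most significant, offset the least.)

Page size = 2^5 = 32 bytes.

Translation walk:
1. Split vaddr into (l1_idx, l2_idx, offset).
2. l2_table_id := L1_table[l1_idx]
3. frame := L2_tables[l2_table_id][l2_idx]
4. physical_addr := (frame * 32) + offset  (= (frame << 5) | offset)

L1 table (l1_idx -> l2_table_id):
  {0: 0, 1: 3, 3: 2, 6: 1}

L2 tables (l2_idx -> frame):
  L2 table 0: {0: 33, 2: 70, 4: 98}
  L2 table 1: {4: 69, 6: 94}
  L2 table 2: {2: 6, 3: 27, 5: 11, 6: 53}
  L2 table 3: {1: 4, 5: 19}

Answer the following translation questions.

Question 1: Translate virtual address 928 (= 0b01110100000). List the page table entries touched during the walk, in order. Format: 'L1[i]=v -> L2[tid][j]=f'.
vaddr = 928 = 0b01110100000
Split: l1_idx=3, l2_idx=5, offset=0

Answer: L1[3]=2 -> L2[2][5]=11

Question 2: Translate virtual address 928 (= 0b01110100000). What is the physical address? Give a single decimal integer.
vaddr = 928 = 0b01110100000
Split: l1_idx=3, l2_idx=5, offset=0
L1[3] = 2
L2[2][5] = 11
paddr = 11 * 32 + 0 = 352

Answer: 352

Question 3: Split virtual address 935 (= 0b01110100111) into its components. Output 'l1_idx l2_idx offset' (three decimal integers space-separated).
Answer: 3 5 7

Derivation:
vaddr = 935 = 0b01110100111
  top 3 bits -> l1_idx = 3
  next 3 bits -> l2_idx = 5
  bottom 5 bits -> offset = 7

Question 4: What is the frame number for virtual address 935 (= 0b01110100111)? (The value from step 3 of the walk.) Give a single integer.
vaddr = 935: l1_idx=3, l2_idx=5
L1[3] = 2; L2[2][5] = 11

Answer: 11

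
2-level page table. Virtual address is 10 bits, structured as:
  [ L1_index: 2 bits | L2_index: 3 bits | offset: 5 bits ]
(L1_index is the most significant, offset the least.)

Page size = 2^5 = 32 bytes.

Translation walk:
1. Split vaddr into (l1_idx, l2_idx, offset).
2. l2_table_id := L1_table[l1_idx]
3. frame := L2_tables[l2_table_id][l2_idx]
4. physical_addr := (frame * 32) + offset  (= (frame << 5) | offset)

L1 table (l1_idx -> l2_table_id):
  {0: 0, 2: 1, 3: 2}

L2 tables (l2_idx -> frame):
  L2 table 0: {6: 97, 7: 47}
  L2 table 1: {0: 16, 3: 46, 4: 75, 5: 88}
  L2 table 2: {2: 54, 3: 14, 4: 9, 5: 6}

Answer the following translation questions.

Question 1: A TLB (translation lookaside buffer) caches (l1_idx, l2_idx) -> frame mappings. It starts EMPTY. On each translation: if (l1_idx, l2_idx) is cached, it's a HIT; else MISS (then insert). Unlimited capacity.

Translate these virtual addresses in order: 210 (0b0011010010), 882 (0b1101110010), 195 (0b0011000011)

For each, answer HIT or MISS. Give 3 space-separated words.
Answer: MISS MISS HIT

Derivation:
vaddr=210: (0,6) not in TLB -> MISS, insert
vaddr=882: (3,3) not in TLB -> MISS, insert
vaddr=195: (0,6) in TLB -> HIT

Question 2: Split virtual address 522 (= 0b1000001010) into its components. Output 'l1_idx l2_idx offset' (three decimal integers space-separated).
vaddr = 522 = 0b1000001010
  top 2 bits -> l1_idx = 2
  next 3 bits -> l2_idx = 0
  bottom 5 bits -> offset = 10

Answer: 2 0 10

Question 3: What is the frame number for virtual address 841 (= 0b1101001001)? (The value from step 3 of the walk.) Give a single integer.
vaddr = 841: l1_idx=3, l2_idx=2
L1[3] = 2; L2[2][2] = 54

Answer: 54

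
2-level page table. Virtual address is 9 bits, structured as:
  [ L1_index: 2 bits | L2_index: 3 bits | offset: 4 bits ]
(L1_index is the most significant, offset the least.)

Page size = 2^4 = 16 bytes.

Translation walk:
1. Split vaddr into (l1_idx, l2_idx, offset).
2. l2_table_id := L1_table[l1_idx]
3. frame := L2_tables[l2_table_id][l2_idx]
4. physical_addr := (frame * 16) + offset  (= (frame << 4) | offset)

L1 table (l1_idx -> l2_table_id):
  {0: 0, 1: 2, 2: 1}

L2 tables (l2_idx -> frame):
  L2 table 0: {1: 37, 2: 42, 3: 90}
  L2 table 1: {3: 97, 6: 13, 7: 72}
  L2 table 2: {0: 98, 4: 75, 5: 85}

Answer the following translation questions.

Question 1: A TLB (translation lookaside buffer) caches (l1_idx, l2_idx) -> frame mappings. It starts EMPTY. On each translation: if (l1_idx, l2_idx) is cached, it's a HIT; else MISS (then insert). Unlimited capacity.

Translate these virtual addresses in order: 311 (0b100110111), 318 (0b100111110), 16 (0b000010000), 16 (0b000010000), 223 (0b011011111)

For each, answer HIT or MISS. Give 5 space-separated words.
Answer: MISS HIT MISS HIT MISS

Derivation:
vaddr=311: (2,3) not in TLB -> MISS, insert
vaddr=318: (2,3) in TLB -> HIT
vaddr=16: (0,1) not in TLB -> MISS, insert
vaddr=16: (0,1) in TLB -> HIT
vaddr=223: (1,5) not in TLB -> MISS, insert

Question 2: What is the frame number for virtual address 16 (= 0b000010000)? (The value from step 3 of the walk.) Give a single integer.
vaddr = 16: l1_idx=0, l2_idx=1
L1[0] = 0; L2[0][1] = 37

Answer: 37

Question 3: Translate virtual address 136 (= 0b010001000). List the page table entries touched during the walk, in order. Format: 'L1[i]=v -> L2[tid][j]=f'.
Answer: L1[1]=2 -> L2[2][0]=98

Derivation:
vaddr = 136 = 0b010001000
Split: l1_idx=1, l2_idx=0, offset=8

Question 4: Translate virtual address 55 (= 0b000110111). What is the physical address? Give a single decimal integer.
Answer: 1447

Derivation:
vaddr = 55 = 0b000110111
Split: l1_idx=0, l2_idx=3, offset=7
L1[0] = 0
L2[0][3] = 90
paddr = 90 * 16 + 7 = 1447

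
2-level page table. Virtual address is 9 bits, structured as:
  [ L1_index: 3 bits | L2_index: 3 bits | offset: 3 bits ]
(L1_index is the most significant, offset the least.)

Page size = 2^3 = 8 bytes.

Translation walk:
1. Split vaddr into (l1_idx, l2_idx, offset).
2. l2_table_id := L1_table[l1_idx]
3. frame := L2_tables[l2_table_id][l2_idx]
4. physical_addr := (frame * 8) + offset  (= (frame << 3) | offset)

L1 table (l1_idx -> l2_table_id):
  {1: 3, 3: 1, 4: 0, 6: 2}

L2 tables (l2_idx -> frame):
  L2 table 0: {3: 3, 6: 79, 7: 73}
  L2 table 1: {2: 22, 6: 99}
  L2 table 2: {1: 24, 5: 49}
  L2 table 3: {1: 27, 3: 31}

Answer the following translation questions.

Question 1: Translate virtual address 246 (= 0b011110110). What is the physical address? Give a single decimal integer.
Answer: 798

Derivation:
vaddr = 246 = 0b011110110
Split: l1_idx=3, l2_idx=6, offset=6
L1[3] = 1
L2[1][6] = 99
paddr = 99 * 8 + 6 = 798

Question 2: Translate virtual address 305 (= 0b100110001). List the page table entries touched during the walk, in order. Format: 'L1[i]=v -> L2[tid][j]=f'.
vaddr = 305 = 0b100110001
Split: l1_idx=4, l2_idx=6, offset=1

Answer: L1[4]=0 -> L2[0][6]=79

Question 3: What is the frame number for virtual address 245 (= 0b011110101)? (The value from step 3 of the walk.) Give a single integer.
Answer: 99

Derivation:
vaddr = 245: l1_idx=3, l2_idx=6
L1[3] = 1; L2[1][6] = 99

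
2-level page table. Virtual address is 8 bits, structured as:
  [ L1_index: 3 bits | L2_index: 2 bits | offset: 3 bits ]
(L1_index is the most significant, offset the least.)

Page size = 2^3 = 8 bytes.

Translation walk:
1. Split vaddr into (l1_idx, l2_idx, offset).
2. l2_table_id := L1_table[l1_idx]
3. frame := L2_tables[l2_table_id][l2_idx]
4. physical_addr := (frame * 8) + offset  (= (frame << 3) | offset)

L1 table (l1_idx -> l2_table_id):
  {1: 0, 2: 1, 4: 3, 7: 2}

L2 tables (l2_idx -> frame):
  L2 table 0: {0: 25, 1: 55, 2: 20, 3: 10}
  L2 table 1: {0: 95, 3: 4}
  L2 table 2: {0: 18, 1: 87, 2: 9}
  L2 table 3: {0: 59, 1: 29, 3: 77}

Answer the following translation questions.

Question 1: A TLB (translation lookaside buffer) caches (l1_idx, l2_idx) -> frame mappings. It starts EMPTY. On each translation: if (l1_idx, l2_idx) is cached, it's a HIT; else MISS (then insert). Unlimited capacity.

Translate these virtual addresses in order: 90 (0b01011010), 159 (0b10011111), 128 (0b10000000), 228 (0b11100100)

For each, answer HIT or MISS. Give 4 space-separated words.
vaddr=90: (2,3) not in TLB -> MISS, insert
vaddr=159: (4,3) not in TLB -> MISS, insert
vaddr=128: (4,0) not in TLB -> MISS, insert
vaddr=228: (7,0) not in TLB -> MISS, insert

Answer: MISS MISS MISS MISS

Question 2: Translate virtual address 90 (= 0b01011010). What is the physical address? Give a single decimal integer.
vaddr = 90 = 0b01011010
Split: l1_idx=2, l2_idx=3, offset=2
L1[2] = 1
L2[1][3] = 4
paddr = 4 * 8 + 2 = 34

Answer: 34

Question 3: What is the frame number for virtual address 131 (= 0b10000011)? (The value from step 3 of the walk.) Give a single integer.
Answer: 59

Derivation:
vaddr = 131: l1_idx=4, l2_idx=0
L1[4] = 3; L2[3][0] = 59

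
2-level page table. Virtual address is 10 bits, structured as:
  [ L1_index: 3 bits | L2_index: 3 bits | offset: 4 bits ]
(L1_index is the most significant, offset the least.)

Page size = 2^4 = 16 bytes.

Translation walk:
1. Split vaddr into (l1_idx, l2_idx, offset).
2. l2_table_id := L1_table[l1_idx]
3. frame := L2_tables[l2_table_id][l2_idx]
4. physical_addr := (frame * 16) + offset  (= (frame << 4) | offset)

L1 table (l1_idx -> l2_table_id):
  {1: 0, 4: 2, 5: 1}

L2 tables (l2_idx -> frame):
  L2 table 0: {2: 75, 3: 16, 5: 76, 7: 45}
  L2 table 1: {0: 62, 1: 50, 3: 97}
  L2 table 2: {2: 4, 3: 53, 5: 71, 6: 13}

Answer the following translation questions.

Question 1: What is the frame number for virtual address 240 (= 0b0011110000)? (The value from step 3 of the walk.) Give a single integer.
Answer: 45

Derivation:
vaddr = 240: l1_idx=1, l2_idx=7
L1[1] = 0; L2[0][7] = 45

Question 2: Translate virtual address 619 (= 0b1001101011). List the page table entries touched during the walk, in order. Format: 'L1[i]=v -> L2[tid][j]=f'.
Answer: L1[4]=2 -> L2[2][6]=13

Derivation:
vaddr = 619 = 0b1001101011
Split: l1_idx=4, l2_idx=6, offset=11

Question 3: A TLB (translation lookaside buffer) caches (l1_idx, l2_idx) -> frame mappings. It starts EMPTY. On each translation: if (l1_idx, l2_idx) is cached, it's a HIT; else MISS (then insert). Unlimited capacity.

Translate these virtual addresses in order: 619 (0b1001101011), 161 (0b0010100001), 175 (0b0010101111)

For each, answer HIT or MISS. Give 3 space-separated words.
vaddr=619: (4,6) not in TLB -> MISS, insert
vaddr=161: (1,2) not in TLB -> MISS, insert
vaddr=175: (1,2) in TLB -> HIT

Answer: MISS MISS HIT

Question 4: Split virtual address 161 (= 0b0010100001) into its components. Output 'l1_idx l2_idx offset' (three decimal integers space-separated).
vaddr = 161 = 0b0010100001
  top 3 bits -> l1_idx = 1
  next 3 bits -> l2_idx = 2
  bottom 4 bits -> offset = 1

Answer: 1 2 1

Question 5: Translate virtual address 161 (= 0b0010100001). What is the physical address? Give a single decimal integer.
Answer: 1201

Derivation:
vaddr = 161 = 0b0010100001
Split: l1_idx=1, l2_idx=2, offset=1
L1[1] = 0
L2[0][2] = 75
paddr = 75 * 16 + 1 = 1201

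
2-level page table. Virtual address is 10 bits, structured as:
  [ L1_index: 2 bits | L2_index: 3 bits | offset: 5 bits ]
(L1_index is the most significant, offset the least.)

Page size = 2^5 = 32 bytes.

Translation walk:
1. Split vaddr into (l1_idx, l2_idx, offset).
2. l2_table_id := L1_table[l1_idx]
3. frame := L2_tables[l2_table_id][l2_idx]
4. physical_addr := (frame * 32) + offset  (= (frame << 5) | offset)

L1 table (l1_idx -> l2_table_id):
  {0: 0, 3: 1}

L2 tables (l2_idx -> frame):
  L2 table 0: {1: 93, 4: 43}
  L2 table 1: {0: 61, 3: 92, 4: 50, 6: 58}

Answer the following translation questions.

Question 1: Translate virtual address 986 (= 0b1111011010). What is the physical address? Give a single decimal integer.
Answer: 1882

Derivation:
vaddr = 986 = 0b1111011010
Split: l1_idx=3, l2_idx=6, offset=26
L1[3] = 1
L2[1][6] = 58
paddr = 58 * 32 + 26 = 1882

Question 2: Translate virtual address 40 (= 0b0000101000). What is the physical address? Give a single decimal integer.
vaddr = 40 = 0b0000101000
Split: l1_idx=0, l2_idx=1, offset=8
L1[0] = 0
L2[0][1] = 93
paddr = 93 * 32 + 8 = 2984

Answer: 2984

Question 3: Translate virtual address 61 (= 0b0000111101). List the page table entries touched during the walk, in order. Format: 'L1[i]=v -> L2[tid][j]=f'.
Answer: L1[0]=0 -> L2[0][1]=93

Derivation:
vaddr = 61 = 0b0000111101
Split: l1_idx=0, l2_idx=1, offset=29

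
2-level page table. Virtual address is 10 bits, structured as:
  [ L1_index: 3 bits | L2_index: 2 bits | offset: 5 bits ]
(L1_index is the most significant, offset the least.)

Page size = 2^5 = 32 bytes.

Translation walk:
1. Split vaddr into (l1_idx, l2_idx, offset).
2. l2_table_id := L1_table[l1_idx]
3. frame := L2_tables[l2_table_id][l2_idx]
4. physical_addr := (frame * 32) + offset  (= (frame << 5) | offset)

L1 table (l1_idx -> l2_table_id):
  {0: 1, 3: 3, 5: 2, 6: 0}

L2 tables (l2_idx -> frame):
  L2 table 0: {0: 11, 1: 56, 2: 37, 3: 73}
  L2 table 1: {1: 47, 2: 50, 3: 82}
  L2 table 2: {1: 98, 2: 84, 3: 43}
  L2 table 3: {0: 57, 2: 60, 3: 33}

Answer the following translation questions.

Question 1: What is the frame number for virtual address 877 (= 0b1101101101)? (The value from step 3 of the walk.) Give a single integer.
Answer: 73

Derivation:
vaddr = 877: l1_idx=6, l2_idx=3
L1[6] = 0; L2[0][3] = 73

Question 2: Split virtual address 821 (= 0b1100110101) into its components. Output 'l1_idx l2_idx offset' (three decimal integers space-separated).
vaddr = 821 = 0b1100110101
  top 3 bits -> l1_idx = 6
  next 2 bits -> l2_idx = 1
  bottom 5 bits -> offset = 21

Answer: 6 1 21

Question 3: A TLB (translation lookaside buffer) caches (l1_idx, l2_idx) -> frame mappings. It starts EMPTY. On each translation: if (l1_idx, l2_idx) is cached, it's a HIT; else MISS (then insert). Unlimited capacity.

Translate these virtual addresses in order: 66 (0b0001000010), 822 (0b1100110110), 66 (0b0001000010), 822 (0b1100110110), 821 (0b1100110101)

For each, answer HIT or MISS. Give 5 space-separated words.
vaddr=66: (0,2) not in TLB -> MISS, insert
vaddr=822: (6,1) not in TLB -> MISS, insert
vaddr=66: (0,2) in TLB -> HIT
vaddr=822: (6,1) in TLB -> HIT
vaddr=821: (6,1) in TLB -> HIT

Answer: MISS MISS HIT HIT HIT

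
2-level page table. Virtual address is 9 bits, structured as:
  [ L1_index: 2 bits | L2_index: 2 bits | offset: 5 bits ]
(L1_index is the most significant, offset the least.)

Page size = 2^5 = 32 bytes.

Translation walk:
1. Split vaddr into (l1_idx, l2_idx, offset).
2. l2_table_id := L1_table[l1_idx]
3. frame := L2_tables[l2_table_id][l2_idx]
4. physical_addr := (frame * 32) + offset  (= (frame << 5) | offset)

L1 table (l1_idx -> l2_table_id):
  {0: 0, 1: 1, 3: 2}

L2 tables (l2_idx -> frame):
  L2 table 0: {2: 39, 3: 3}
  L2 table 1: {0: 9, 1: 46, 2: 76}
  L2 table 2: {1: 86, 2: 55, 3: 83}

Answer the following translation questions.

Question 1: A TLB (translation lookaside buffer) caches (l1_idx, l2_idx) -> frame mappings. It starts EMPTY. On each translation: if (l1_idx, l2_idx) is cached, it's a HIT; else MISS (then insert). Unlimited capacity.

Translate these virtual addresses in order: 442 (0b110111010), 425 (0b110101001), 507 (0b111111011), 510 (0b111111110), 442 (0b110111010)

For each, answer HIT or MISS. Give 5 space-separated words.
Answer: MISS HIT MISS HIT HIT

Derivation:
vaddr=442: (3,1) not in TLB -> MISS, insert
vaddr=425: (3,1) in TLB -> HIT
vaddr=507: (3,3) not in TLB -> MISS, insert
vaddr=510: (3,3) in TLB -> HIT
vaddr=442: (3,1) in TLB -> HIT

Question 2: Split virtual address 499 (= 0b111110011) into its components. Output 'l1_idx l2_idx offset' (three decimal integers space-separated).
vaddr = 499 = 0b111110011
  top 2 bits -> l1_idx = 3
  next 2 bits -> l2_idx = 3
  bottom 5 bits -> offset = 19

Answer: 3 3 19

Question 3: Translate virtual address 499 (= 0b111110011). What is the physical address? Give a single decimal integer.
Answer: 2675

Derivation:
vaddr = 499 = 0b111110011
Split: l1_idx=3, l2_idx=3, offset=19
L1[3] = 2
L2[2][3] = 83
paddr = 83 * 32 + 19 = 2675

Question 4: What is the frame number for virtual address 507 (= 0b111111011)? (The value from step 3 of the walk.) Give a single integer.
Answer: 83

Derivation:
vaddr = 507: l1_idx=3, l2_idx=3
L1[3] = 2; L2[2][3] = 83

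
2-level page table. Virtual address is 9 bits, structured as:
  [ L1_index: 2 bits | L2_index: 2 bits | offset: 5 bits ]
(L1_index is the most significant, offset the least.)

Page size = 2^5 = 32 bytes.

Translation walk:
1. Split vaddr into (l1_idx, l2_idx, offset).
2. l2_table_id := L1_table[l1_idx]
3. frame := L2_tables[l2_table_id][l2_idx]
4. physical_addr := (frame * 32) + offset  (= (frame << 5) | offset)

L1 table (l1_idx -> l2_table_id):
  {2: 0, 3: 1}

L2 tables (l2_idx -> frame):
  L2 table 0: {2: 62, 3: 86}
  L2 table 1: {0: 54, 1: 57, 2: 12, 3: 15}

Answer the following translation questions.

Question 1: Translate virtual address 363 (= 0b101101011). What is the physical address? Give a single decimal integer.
Answer: 2763

Derivation:
vaddr = 363 = 0b101101011
Split: l1_idx=2, l2_idx=3, offset=11
L1[2] = 0
L2[0][3] = 86
paddr = 86 * 32 + 11 = 2763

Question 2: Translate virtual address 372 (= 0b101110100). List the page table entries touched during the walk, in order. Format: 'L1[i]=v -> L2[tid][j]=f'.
vaddr = 372 = 0b101110100
Split: l1_idx=2, l2_idx=3, offset=20

Answer: L1[2]=0 -> L2[0][3]=86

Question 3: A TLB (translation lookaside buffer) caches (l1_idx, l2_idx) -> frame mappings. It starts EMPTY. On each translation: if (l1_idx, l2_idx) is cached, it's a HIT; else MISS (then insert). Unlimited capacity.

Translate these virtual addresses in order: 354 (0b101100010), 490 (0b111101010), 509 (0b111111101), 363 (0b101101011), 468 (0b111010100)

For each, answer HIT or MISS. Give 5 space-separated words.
vaddr=354: (2,3) not in TLB -> MISS, insert
vaddr=490: (3,3) not in TLB -> MISS, insert
vaddr=509: (3,3) in TLB -> HIT
vaddr=363: (2,3) in TLB -> HIT
vaddr=468: (3,2) not in TLB -> MISS, insert

Answer: MISS MISS HIT HIT MISS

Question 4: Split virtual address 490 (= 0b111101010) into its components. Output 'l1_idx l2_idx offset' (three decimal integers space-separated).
vaddr = 490 = 0b111101010
  top 2 bits -> l1_idx = 3
  next 2 bits -> l2_idx = 3
  bottom 5 bits -> offset = 10

Answer: 3 3 10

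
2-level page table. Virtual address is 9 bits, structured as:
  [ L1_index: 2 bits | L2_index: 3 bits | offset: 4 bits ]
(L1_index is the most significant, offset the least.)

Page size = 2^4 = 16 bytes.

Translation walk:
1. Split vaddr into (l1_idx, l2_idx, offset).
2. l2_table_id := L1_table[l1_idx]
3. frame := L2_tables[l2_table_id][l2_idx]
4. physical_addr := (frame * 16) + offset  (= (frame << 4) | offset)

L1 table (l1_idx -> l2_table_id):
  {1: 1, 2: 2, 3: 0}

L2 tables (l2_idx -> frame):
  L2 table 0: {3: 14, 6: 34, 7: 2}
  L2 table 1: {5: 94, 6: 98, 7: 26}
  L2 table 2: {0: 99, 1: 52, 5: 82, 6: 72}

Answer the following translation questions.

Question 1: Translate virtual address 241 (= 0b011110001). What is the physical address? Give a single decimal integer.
Answer: 417

Derivation:
vaddr = 241 = 0b011110001
Split: l1_idx=1, l2_idx=7, offset=1
L1[1] = 1
L2[1][7] = 26
paddr = 26 * 16 + 1 = 417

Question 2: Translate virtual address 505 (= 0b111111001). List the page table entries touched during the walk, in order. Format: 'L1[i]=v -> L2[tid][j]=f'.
Answer: L1[3]=0 -> L2[0][7]=2

Derivation:
vaddr = 505 = 0b111111001
Split: l1_idx=3, l2_idx=7, offset=9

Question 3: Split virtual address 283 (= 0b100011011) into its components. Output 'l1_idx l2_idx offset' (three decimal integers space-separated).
vaddr = 283 = 0b100011011
  top 2 bits -> l1_idx = 2
  next 3 bits -> l2_idx = 1
  bottom 4 bits -> offset = 11

Answer: 2 1 11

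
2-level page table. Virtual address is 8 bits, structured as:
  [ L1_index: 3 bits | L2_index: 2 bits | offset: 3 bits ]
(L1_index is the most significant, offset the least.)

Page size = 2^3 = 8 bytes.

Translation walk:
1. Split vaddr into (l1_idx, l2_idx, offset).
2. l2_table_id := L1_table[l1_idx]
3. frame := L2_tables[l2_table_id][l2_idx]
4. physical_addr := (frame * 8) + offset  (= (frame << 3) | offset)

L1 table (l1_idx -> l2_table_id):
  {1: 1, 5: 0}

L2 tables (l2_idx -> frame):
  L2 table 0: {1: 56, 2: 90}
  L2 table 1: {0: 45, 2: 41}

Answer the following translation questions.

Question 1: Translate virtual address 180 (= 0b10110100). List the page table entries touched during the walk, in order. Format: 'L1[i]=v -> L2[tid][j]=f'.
vaddr = 180 = 0b10110100
Split: l1_idx=5, l2_idx=2, offset=4

Answer: L1[5]=0 -> L2[0][2]=90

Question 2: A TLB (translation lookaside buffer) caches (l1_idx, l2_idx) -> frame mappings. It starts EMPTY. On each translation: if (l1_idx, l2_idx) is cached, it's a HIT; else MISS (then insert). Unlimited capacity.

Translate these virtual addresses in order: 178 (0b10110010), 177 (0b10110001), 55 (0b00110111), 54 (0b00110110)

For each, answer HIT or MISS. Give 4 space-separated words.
Answer: MISS HIT MISS HIT

Derivation:
vaddr=178: (5,2) not in TLB -> MISS, insert
vaddr=177: (5,2) in TLB -> HIT
vaddr=55: (1,2) not in TLB -> MISS, insert
vaddr=54: (1,2) in TLB -> HIT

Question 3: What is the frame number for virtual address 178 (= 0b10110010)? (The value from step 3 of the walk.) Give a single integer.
Answer: 90

Derivation:
vaddr = 178: l1_idx=5, l2_idx=2
L1[5] = 0; L2[0][2] = 90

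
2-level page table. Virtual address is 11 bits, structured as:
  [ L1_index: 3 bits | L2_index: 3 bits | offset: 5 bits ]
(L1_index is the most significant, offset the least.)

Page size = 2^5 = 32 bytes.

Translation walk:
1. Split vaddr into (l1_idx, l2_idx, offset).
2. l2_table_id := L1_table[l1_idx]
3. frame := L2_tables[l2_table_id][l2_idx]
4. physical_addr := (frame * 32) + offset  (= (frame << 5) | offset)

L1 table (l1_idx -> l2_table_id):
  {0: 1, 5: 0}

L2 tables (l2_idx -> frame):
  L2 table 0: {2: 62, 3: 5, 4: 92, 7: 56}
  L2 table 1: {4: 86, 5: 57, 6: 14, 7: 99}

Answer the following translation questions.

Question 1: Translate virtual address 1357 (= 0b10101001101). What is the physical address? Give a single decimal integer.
vaddr = 1357 = 0b10101001101
Split: l1_idx=5, l2_idx=2, offset=13
L1[5] = 0
L2[0][2] = 62
paddr = 62 * 32 + 13 = 1997

Answer: 1997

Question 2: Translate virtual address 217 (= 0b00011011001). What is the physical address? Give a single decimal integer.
vaddr = 217 = 0b00011011001
Split: l1_idx=0, l2_idx=6, offset=25
L1[0] = 1
L2[1][6] = 14
paddr = 14 * 32 + 25 = 473

Answer: 473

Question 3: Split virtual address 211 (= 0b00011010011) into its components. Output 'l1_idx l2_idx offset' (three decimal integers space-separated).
vaddr = 211 = 0b00011010011
  top 3 bits -> l1_idx = 0
  next 3 bits -> l2_idx = 6
  bottom 5 bits -> offset = 19

Answer: 0 6 19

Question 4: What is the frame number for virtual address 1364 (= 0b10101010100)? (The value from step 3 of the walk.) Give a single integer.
vaddr = 1364: l1_idx=5, l2_idx=2
L1[5] = 0; L2[0][2] = 62

Answer: 62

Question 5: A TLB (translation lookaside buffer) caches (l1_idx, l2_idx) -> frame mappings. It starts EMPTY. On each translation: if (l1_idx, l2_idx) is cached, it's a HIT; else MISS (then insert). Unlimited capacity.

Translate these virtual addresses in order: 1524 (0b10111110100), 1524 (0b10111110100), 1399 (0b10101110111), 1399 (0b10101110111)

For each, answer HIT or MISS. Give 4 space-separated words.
Answer: MISS HIT MISS HIT

Derivation:
vaddr=1524: (5,7) not in TLB -> MISS, insert
vaddr=1524: (5,7) in TLB -> HIT
vaddr=1399: (5,3) not in TLB -> MISS, insert
vaddr=1399: (5,3) in TLB -> HIT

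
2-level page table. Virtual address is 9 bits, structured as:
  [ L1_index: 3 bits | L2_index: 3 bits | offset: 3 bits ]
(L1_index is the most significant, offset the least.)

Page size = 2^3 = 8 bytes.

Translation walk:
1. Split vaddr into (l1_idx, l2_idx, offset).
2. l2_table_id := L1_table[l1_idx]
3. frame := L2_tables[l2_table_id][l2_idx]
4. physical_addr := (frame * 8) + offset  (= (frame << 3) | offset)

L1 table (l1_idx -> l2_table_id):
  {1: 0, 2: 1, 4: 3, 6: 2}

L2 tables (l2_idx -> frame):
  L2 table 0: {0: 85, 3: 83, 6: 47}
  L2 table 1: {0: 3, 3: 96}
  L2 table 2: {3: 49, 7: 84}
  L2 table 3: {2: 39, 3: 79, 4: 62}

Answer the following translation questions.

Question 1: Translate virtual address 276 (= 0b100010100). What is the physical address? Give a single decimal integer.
vaddr = 276 = 0b100010100
Split: l1_idx=4, l2_idx=2, offset=4
L1[4] = 3
L2[3][2] = 39
paddr = 39 * 8 + 4 = 316

Answer: 316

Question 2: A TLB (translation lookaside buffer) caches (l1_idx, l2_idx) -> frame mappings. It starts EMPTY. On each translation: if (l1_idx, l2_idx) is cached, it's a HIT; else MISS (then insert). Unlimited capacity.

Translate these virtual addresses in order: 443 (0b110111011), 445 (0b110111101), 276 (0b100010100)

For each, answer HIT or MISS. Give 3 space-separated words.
vaddr=443: (6,7) not in TLB -> MISS, insert
vaddr=445: (6,7) in TLB -> HIT
vaddr=276: (4,2) not in TLB -> MISS, insert

Answer: MISS HIT MISS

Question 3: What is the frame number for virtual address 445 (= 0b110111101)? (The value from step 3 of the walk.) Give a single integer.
Answer: 84

Derivation:
vaddr = 445: l1_idx=6, l2_idx=7
L1[6] = 2; L2[2][7] = 84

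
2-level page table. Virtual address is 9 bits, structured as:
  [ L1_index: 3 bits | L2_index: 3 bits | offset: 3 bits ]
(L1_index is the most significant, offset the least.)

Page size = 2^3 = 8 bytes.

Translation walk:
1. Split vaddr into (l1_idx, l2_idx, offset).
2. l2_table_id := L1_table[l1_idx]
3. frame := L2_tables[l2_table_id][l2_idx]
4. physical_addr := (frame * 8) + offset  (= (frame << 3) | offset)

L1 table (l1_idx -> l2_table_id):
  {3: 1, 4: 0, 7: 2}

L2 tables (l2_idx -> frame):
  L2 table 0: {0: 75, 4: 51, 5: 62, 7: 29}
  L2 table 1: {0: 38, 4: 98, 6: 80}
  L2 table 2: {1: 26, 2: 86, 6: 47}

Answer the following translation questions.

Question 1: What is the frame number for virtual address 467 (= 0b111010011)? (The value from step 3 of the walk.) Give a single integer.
Answer: 86

Derivation:
vaddr = 467: l1_idx=7, l2_idx=2
L1[7] = 2; L2[2][2] = 86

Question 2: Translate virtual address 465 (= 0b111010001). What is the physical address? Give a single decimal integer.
Answer: 689

Derivation:
vaddr = 465 = 0b111010001
Split: l1_idx=7, l2_idx=2, offset=1
L1[7] = 2
L2[2][2] = 86
paddr = 86 * 8 + 1 = 689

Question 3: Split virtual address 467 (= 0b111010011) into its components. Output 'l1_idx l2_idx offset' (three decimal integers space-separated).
vaddr = 467 = 0b111010011
  top 3 bits -> l1_idx = 7
  next 3 bits -> l2_idx = 2
  bottom 3 bits -> offset = 3

Answer: 7 2 3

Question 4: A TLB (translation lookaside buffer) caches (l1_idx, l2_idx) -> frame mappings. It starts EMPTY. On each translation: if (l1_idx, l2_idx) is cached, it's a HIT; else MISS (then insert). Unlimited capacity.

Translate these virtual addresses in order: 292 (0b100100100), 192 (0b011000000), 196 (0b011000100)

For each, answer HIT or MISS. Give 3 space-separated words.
Answer: MISS MISS HIT

Derivation:
vaddr=292: (4,4) not in TLB -> MISS, insert
vaddr=192: (3,0) not in TLB -> MISS, insert
vaddr=196: (3,0) in TLB -> HIT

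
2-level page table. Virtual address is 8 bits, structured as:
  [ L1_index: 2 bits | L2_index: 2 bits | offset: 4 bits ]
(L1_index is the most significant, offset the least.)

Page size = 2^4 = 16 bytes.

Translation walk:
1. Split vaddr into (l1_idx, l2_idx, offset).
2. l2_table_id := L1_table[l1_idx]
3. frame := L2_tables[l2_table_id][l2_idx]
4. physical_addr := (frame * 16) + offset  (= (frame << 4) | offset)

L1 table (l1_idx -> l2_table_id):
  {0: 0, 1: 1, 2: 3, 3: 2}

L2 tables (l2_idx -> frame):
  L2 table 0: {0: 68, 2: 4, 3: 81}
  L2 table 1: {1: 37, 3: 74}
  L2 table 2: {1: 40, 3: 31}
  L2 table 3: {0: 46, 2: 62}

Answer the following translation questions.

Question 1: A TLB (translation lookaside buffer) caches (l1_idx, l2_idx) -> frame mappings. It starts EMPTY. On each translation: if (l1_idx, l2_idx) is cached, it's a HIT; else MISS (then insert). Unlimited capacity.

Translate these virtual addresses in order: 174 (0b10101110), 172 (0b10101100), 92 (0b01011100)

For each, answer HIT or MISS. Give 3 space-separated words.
Answer: MISS HIT MISS

Derivation:
vaddr=174: (2,2) not in TLB -> MISS, insert
vaddr=172: (2,2) in TLB -> HIT
vaddr=92: (1,1) not in TLB -> MISS, insert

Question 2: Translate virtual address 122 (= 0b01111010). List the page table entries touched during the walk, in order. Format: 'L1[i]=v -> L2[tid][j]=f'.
vaddr = 122 = 0b01111010
Split: l1_idx=1, l2_idx=3, offset=10

Answer: L1[1]=1 -> L2[1][3]=74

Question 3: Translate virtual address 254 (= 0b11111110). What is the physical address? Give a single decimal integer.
vaddr = 254 = 0b11111110
Split: l1_idx=3, l2_idx=3, offset=14
L1[3] = 2
L2[2][3] = 31
paddr = 31 * 16 + 14 = 510

Answer: 510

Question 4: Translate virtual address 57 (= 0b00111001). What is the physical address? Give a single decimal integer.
vaddr = 57 = 0b00111001
Split: l1_idx=0, l2_idx=3, offset=9
L1[0] = 0
L2[0][3] = 81
paddr = 81 * 16 + 9 = 1305

Answer: 1305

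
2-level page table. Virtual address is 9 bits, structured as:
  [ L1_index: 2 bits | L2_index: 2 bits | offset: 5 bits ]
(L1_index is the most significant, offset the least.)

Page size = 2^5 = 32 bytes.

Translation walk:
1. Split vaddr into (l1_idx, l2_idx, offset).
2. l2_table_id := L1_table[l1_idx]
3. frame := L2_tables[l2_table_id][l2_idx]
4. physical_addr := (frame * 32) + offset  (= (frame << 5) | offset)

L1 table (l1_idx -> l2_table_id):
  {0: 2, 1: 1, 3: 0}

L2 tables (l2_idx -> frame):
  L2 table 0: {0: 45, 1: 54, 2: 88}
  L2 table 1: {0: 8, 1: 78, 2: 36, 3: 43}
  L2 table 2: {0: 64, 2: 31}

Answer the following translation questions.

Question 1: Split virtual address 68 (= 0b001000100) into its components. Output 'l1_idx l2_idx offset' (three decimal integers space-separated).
vaddr = 68 = 0b001000100
  top 2 bits -> l1_idx = 0
  next 2 bits -> l2_idx = 2
  bottom 5 bits -> offset = 4

Answer: 0 2 4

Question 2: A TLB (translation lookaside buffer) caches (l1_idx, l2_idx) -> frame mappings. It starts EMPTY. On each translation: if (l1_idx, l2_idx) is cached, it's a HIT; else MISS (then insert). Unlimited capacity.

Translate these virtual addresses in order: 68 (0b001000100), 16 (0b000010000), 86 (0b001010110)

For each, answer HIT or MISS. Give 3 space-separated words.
Answer: MISS MISS HIT

Derivation:
vaddr=68: (0,2) not in TLB -> MISS, insert
vaddr=16: (0,0) not in TLB -> MISS, insert
vaddr=86: (0,2) in TLB -> HIT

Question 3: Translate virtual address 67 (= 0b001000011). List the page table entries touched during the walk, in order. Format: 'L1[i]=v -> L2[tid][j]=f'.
Answer: L1[0]=2 -> L2[2][2]=31

Derivation:
vaddr = 67 = 0b001000011
Split: l1_idx=0, l2_idx=2, offset=3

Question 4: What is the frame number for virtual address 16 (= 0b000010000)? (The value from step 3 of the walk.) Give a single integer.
vaddr = 16: l1_idx=0, l2_idx=0
L1[0] = 2; L2[2][0] = 64

Answer: 64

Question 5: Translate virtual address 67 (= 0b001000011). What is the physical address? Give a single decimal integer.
vaddr = 67 = 0b001000011
Split: l1_idx=0, l2_idx=2, offset=3
L1[0] = 2
L2[2][2] = 31
paddr = 31 * 32 + 3 = 995

Answer: 995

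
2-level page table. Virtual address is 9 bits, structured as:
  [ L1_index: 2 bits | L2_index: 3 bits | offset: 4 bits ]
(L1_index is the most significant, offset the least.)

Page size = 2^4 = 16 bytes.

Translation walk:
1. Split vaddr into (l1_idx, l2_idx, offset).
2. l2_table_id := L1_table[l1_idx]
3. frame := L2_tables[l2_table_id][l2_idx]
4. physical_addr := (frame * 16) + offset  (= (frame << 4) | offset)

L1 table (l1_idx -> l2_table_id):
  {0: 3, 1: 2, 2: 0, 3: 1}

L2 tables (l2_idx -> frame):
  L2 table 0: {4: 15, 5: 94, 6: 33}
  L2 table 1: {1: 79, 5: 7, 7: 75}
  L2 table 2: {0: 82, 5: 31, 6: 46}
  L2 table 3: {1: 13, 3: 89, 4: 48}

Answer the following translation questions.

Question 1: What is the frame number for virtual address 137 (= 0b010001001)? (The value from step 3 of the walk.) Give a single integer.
Answer: 82

Derivation:
vaddr = 137: l1_idx=1, l2_idx=0
L1[1] = 2; L2[2][0] = 82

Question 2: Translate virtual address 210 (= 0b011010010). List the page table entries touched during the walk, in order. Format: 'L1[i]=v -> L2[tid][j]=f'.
Answer: L1[1]=2 -> L2[2][5]=31

Derivation:
vaddr = 210 = 0b011010010
Split: l1_idx=1, l2_idx=5, offset=2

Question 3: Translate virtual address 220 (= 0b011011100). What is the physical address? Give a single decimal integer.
vaddr = 220 = 0b011011100
Split: l1_idx=1, l2_idx=5, offset=12
L1[1] = 2
L2[2][5] = 31
paddr = 31 * 16 + 12 = 508

Answer: 508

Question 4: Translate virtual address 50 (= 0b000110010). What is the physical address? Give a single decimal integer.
Answer: 1426

Derivation:
vaddr = 50 = 0b000110010
Split: l1_idx=0, l2_idx=3, offset=2
L1[0] = 3
L2[3][3] = 89
paddr = 89 * 16 + 2 = 1426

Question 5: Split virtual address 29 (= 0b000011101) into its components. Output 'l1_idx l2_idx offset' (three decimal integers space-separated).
Answer: 0 1 13

Derivation:
vaddr = 29 = 0b000011101
  top 2 bits -> l1_idx = 0
  next 3 bits -> l2_idx = 1
  bottom 4 bits -> offset = 13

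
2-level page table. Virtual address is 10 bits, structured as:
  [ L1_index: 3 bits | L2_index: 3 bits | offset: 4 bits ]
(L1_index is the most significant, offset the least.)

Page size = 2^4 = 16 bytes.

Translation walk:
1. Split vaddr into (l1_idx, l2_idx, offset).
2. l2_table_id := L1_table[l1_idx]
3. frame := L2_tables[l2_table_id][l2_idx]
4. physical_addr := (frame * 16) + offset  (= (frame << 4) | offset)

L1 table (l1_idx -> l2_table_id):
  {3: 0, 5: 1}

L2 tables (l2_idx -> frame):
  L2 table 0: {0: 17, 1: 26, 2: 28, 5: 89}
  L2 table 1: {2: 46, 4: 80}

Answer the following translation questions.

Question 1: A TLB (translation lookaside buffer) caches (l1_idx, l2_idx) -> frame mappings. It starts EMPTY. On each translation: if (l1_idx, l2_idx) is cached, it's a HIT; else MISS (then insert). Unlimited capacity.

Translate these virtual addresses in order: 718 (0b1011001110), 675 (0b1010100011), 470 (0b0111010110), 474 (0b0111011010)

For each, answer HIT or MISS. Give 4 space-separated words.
Answer: MISS MISS MISS HIT

Derivation:
vaddr=718: (5,4) not in TLB -> MISS, insert
vaddr=675: (5,2) not in TLB -> MISS, insert
vaddr=470: (3,5) not in TLB -> MISS, insert
vaddr=474: (3,5) in TLB -> HIT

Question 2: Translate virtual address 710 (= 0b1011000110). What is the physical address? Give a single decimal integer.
vaddr = 710 = 0b1011000110
Split: l1_idx=5, l2_idx=4, offset=6
L1[5] = 1
L2[1][4] = 80
paddr = 80 * 16 + 6 = 1286

Answer: 1286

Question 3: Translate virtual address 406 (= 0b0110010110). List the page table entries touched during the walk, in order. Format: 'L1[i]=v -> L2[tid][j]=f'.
Answer: L1[3]=0 -> L2[0][1]=26

Derivation:
vaddr = 406 = 0b0110010110
Split: l1_idx=3, l2_idx=1, offset=6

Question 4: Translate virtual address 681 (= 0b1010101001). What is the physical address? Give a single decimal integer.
Answer: 745

Derivation:
vaddr = 681 = 0b1010101001
Split: l1_idx=5, l2_idx=2, offset=9
L1[5] = 1
L2[1][2] = 46
paddr = 46 * 16 + 9 = 745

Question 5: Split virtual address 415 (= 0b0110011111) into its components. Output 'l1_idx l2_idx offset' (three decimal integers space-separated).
vaddr = 415 = 0b0110011111
  top 3 bits -> l1_idx = 3
  next 3 bits -> l2_idx = 1
  bottom 4 bits -> offset = 15

Answer: 3 1 15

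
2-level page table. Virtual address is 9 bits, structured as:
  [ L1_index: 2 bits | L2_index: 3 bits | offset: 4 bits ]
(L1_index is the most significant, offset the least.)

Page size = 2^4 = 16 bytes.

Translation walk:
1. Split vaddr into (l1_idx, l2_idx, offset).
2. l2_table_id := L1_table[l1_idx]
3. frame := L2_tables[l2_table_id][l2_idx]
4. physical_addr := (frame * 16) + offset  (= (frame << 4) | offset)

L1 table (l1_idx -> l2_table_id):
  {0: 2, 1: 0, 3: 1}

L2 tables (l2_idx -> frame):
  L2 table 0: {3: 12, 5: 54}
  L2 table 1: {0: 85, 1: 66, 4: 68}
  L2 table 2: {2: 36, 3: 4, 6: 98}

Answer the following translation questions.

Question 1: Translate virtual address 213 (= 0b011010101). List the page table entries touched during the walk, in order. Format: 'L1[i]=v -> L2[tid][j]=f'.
vaddr = 213 = 0b011010101
Split: l1_idx=1, l2_idx=5, offset=5

Answer: L1[1]=0 -> L2[0][5]=54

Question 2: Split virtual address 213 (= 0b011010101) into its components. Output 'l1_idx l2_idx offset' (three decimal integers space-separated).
vaddr = 213 = 0b011010101
  top 2 bits -> l1_idx = 1
  next 3 bits -> l2_idx = 5
  bottom 4 bits -> offset = 5

Answer: 1 5 5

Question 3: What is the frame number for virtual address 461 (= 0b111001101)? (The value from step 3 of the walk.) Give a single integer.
vaddr = 461: l1_idx=3, l2_idx=4
L1[3] = 1; L2[1][4] = 68

Answer: 68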